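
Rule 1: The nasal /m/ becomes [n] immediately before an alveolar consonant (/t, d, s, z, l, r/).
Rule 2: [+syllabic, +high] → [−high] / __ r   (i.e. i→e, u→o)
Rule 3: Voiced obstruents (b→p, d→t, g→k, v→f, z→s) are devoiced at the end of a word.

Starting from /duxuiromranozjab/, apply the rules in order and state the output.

duxueronranozjap

Rule 1 (nasal place assimilation): /m/ precedes the alveolar consonant /r/, so it assimilates in place to [n]. /duxuiromranozjab/ → duxuironranozjab.
Rule 2 (pre-rhotic lowering): /i/ is a high vowel immediately before /r/, so it lowers to [e]. /duxuironranozjab/ → duxueronranozjab.
Rule 3 (final devoicing): /b/ is a voiced obstruent in word-final position, so it devoices to [p]. /duxueronranozjab/ → duxueronranozjap.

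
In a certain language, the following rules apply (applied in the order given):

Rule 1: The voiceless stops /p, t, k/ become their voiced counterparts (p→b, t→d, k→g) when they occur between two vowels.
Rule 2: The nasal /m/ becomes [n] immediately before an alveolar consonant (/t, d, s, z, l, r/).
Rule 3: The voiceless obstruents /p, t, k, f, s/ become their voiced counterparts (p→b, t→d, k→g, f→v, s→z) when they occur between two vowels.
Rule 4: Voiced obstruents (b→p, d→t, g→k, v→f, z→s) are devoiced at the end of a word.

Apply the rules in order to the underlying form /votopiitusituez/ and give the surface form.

vodobiiduzidues

Rule 1 (intervocalic voicing): /t/ is a voiceless stop between vowels /o/ and /o/, so it voices to [d]. /p/ is a voiceless stop between vowels /o/ and /i/, so it voices to [b]. /t/ is a voiceless stop between vowels /i/ and /u/, so it voices to [d]. /t/ is a voiceless stop between vowels /i/ and /u/, so it voices to [d]. /votopiitusituez/ → vodobiidusiduez.
Rule 2 (nasal place assimilation): no segment meets the environment; /vodobiidusiduez/ is unchanged.
Rule 3 (intervocalic voicing): /s/ is a voiceless obstruent between vowels /u/ and /i/, so it voices to [z]. /vodobiidusiduez/ → vodobiiduziduez.
Rule 4 (final devoicing): /z/ is a voiced obstruent in word-final position, so it devoices to [s]. /vodobiiduziduez/ → vodobiiduzidues.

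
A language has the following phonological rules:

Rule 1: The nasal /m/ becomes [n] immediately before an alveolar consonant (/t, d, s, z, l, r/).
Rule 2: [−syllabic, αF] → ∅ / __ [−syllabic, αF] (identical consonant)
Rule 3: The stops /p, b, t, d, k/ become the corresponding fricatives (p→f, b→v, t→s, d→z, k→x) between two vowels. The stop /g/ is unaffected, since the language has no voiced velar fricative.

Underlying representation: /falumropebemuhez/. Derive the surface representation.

falunrofevemuhez

Rule 1 (nasal place assimilation): /m/ precedes the alveolar consonant /r/, so it assimilates in place to [n]. /falumropebemuhez/ → falunropebemuhez.
Rule 2 (degemination): no segment meets the environment; /falunropebemuhez/ is unchanged.
Rule 3 (intervocalic spirantization): /p/ is a stop between vowels /o/ and /e/, so it spirantizes to the fricative [f]. /b/ is a stop between vowels /e/ and /e/, so it spirantizes to the fricative [v]. /falunropebemuhez/ → falunrofevemuhez.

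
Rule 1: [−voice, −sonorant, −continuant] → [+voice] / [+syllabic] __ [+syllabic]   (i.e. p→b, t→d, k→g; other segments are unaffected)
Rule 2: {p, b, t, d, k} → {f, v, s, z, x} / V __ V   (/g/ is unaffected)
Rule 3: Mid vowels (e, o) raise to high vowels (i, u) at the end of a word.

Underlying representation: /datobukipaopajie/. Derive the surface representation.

dazovugivaovajii

Rule 1 (intervocalic voicing): /t/ is a voiceless stop between vowels /a/ and /o/, so it voices to [d]. /k/ is a voiceless stop between vowels /u/ and /i/, so it voices to [g]. /p/ is a voiceless stop between vowels /i/ and /a/, so it voices to [b]. /p/ is a voiceless stop between vowels /o/ and /a/, so it voices to [b]. /datobukipaopajie/ → dadobugibaobajie.
Rule 2 (intervocalic spirantization): /d/ is a stop between vowels /a/ and /o/, so it spirantizes to the fricative [z]. /b/ is a stop between vowels /o/ and /u/, so it spirantizes to the fricative [v]. /b/ is a stop between vowels /i/ and /a/, so it spirantizes to the fricative [v]. /b/ is a stop between vowels /o/ and /a/, so it spirantizes to the fricative [v]. /dadobugibaobajie/ → dazovugivaovajie.
Rule 3 (final vowel raising): /e/ is a mid vowel in word-final position, so it raises to [i]. /dazovugivaovajie/ → dazovugivaovajii.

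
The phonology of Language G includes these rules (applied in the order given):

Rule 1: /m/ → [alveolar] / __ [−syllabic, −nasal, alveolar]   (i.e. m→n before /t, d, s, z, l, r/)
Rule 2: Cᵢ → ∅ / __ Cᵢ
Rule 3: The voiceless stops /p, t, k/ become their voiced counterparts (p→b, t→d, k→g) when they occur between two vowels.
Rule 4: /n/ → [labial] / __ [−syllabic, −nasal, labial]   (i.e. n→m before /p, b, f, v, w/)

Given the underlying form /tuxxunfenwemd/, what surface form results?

Rule 1 (nasal place assimilation): /m/ precedes the alveolar consonant /d/, so it assimilates in place to [n]. /tuxxunfenwemd/ → tuxxunfenwend.
Rule 2 (degemination): /xx/ is a geminate; the first /x/ deletes. /tuxxunfenwend/ → tuxunfenwend.
Rule 3 (intervocalic voicing): no segment meets the environment; /tuxunfenwend/ is unchanged.
Rule 4 (nasal place assimilation): /n/ precedes the labial consonant /f/, so it assimilates in place to [m]. /n/ precedes the labial consonant /w/, so it assimilates in place to [m]. /tuxunfenwend/ → tuxumfemwend.

tuxumfemwend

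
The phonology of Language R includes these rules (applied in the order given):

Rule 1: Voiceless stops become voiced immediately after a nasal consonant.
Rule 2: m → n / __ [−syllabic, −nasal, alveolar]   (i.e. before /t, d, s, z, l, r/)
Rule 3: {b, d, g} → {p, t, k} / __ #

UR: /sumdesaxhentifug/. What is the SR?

sundesaxhendifuk

Rule 1 (post-nasal voicing): /t/ is a voiceless stop immediately after the nasal /n/, so it voices to [d]. /sumdesaxhentifug/ → sumdesaxhendifug.
Rule 2 (nasal place assimilation): /m/ precedes the alveolar consonant /d/, so it assimilates in place to [n]. /sumdesaxhendifug/ → sundesaxhendifug.
Rule 3 (final devoicing): /g/ is a voiced stop in word-final position, so it devoices to [k]. /sundesaxhendifug/ → sundesaxhendifuk.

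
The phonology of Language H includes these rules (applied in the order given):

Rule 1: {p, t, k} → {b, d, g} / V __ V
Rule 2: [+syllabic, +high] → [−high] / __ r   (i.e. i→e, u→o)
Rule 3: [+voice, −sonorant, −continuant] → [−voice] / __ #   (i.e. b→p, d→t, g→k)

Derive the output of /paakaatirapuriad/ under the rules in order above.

Rule 1 (intervocalic voicing): /k/ is a voiceless stop between vowels /a/ and /a/, so it voices to [g]. /t/ is a voiceless stop between vowels /a/ and /i/, so it voices to [d]. /p/ is a voiceless stop between vowels /a/ and /u/, so it voices to [b]. /paakaatirapuriad/ → paagaadiraburiad.
Rule 2 (pre-rhotic lowering): /i/ is a high vowel immediately before /r/, so it lowers to [e]. /u/ is a high vowel immediately before /r/, so it lowers to [o]. /paagaadiraburiad/ → paagaaderaboriad.
Rule 3 (final devoicing): /d/ is a voiced stop in word-final position, so it devoices to [t]. /paagaaderaboriad/ → paagaaderaboriat.

paagaaderaboriat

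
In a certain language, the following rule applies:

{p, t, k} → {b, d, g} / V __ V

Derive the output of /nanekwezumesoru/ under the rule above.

nanekwezumesoru

No segment of /nanekwezumesoru/ meets the structural description of the rule, so the form surfaces unchanged.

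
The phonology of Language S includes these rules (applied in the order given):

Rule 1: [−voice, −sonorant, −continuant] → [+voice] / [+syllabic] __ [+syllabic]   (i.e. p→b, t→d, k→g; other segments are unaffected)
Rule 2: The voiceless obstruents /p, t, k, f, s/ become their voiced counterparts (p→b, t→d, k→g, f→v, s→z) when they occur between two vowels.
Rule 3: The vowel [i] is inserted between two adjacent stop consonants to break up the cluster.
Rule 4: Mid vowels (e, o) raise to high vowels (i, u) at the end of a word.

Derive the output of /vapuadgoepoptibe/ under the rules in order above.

vabuadigoebopitibi

Rule 1 (intervocalic voicing): /p/ is a voiceless stop between vowels /a/ and /u/, so it voices to [b]. /p/ is a voiceless stop between vowels /e/ and /o/, so it voices to [b]. /vapuadgoepoptibe/ → vabuadgoeboptibe.
Rule 2 (intervocalic voicing): no segment meets the environment; /vabuadgoeboptibe/ is unchanged.
Rule 3 (stop-cluster i-epenthesis): /d/ and /g/ form a stop–stop cluster, so [i] is inserted between them. /p/ and /t/ form a stop–stop cluster, so [i] is inserted between them. /vabuadgoeboptibe/ → vabuadigoebopitibe.
Rule 4 (final vowel raising): /e/ is a mid vowel in word-final position, so it raises to [i]. /vabuadigoebopitibe/ → vabuadigoebopitibi.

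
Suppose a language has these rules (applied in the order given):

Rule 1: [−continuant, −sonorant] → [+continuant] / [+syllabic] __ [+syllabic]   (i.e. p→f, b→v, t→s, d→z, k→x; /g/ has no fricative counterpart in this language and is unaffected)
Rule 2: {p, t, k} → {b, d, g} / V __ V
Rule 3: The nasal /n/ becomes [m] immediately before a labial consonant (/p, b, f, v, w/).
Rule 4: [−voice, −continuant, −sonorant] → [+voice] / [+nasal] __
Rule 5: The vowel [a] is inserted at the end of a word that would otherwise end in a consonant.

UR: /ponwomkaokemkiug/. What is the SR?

pomwomgaoxemgiuga

Rule 1 (intervocalic spirantization): /k/ is a stop between vowels /o/ and /e/, so it spirantizes to the fricative [x]. /ponwomkaokemkiug/ → ponwomkaoxemkiug.
Rule 2 (intervocalic voicing): no segment meets the environment; /ponwomkaoxemkiug/ is unchanged.
Rule 3 (nasal place assimilation): /n/ precedes the labial consonant /w/, so it assimilates in place to [m]. /ponwomkaoxemkiug/ → pomwomkaoxemkiug.
Rule 4 (post-nasal voicing): /k/ is a voiceless stop immediately after the nasal /m/, so it voices to [g]. /k/ is a voiceless stop immediately after the nasal /m/, so it voices to [g]. /pomwomkaoxemkiug/ → pomwomgaoxemgiug.
Rule 5 (final a-epenthesis): the form ends in the consonant /g/, so [a] is inserted word-finally. /pomwomgaoxemgiug/ → pomwomgaoxemgiuga.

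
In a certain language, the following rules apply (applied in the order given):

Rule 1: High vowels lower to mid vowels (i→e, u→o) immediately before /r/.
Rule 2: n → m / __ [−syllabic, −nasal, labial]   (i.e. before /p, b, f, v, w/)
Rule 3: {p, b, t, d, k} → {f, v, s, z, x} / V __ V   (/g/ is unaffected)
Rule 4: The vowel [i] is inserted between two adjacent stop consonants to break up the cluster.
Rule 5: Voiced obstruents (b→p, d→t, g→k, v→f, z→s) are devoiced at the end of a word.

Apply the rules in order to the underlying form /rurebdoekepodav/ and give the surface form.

rorebidoexefozaf

Rule 1 (pre-rhotic lowering): /u/ is a high vowel immediately before /r/, so it lowers to [o]. /rurebdoekepodav/ → rorebdoekepodav.
Rule 2 (nasal place assimilation): no segment meets the environment; /rorebdoekepodav/ is unchanged.
Rule 3 (intervocalic spirantization): /k/ is a stop between vowels /e/ and /e/, so it spirantizes to the fricative [x]. /p/ is a stop between vowels /e/ and /o/, so it spirantizes to the fricative [f]. /d/ is a stop between vowels /o/ and /a/, so it spirantizes to the fricative [z]. /rorebdoekepodav/ → rorebdoexefozav.
Rule 4 (stop-cluster i-epenthesis): /b/ and /d/ form a stop–stop cluster, so [i] is inserted between them. /rorebdoexefozav/ → rorebidoexefozav.
Rule 5 (final devoicing): /v/ is a voiced obstruent in word-final position, so it devoices to [f]. /rorebidoexefozav/ → rorebidoexefozaf.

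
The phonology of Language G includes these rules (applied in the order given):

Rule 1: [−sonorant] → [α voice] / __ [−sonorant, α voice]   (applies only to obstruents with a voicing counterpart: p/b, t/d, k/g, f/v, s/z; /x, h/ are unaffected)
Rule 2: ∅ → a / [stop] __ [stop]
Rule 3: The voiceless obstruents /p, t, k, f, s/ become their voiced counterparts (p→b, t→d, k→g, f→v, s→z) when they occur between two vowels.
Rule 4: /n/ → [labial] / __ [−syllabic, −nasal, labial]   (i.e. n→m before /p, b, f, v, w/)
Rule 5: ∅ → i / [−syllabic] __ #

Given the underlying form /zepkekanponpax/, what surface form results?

zebagegampompaxi

Rule 1 (regressive voicing assimilation): no segment meets the environment; /zepkekanponpax/ is unchanged.
Rule 2 (stop-cluster a-epenthesis): /p/ and /k/ form a stop–stop cluster, so [a] is inserted between them. /zepkekanponpax/ → zepakekanponpax.
Rule 3 (intervocalic voicing): /p/ is a voiceless obstruent between vowels /e/ and /a/, so it voices to [b]. /k/ is a voiceless obstruent between vowels /a/ and /e/, so it voices to [g]. /k/ is a voiceless obstruent between vowels /e/ and /a/, so it voices to [g]. /zepakekanponpax/ → zebageganponpax.
Rule 4 (nasal place assimilation): /n/ precedes the labial consonant /p/, so it assimilates in place to [m]. /n/ precedes the labial consonant /p/, so it assimilates in place to [m]. /zebageganponpax/ → zebagegampompax.
Rule 5 (final i-epenthesis): the form ends in the consonant /x/, so [i] is inserted word-finally. /zebagegampompax/ → zebagegampompaxi.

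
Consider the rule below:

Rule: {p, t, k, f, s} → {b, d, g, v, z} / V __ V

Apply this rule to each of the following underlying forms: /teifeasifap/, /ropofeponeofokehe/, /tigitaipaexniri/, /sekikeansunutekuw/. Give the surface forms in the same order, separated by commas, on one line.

teiveazivap, roboveboneovogehe, tigidaibaexniri, segigeansunudeguw

/teifeasifap/: /f/ is a voiceless obstruent between vowels /i/ and /e/, so it voices to [v]. /s/ is a voiceless obstruent between vowels /a/ and /i/, so it voices to [z]. /f/ is a voiceless obstruent between vowels /i/ and /a/, so it voices to [v]. → [teiveazivap].
/ropofeponeofokehe/: /p/ is a voiceless obstruent between vowels /o/ and /o/, so it voices to [b]. /f/ is a voiceless obstruent between vowels /o/ and /e/, so it voices to [v]. /p/ is a voiceless obstruent between vowels /e/ and /o/, so it voices to [b]. /f/ is a voiceless obstruent between vowels /o/ and /o/, so it voices to [v]. /k/ is a voiceless obstruent between vowels /o/ and /e/, so it voices to [g]. → [roboveboneovogehe].
/tigitaipaexniri/: /t/ is a voiceless obstruent between vowels /i/ and /a/, so it voices to [d]. /p/ is a voiceless obstruent between vowels /i/ and /a/, so it voices to [b]. → [tigidaibaexniri].
/sekikeansunutekuw/: /k/ is a voiceless obstruent between vowels /e/ and /i/, so it voices to [g]. /k/ is a voiceless obstruent between vowels /i/ and /e/, so it voices to [g]. /t/ is a voiceless obstruent between vowels /u/ and /e/, so it voices to [d]. /k/ is a voiceless obstruent between vowels /e/ and /u/, so it voices to [g]. → [segigeansunudeguw].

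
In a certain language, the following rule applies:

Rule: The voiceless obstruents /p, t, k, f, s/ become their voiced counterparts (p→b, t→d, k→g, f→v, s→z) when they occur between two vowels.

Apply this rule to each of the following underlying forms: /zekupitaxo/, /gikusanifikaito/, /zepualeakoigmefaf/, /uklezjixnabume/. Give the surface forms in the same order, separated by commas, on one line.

zegubidaxo, giguzanivigaido, zebualeagoigmevaf, uklezjixnabume

/zekupitaxo/: /k/ is a voiceless obstruent between vowels /e/ and /u/, so it voices to [g]. /p/ is a voiceless obstruent between vowels /u/ and /i/, so it voices to [b]. /t/ is a voiceless obstruent between vowels /i/ and /a/, so it voices to [d]. → [zegubidaxo].
/gikusanifikaito/: /k/ is a voiceless obstruent between vowels /i/ and /u/, so it voices to [g]. /s/ is a voiceless obstruent between vowels /u/ and /a/, so it voices to [z]. /f/ is a voiceless obstruent between vowels /i/ and /i/, so it voices to [v]. /k/ is a voiceless obstruent between vowels /i/ and /a/, so it voices to [g]. /t/ is a voiceless obstruent between vowels /i/ and /o/, so it voices to [d]. → [giguzanivigaido].
/zepualeakoigmefaf/: /p/ is a voiceless obstruent between vowels /e/ and /u/, so it voices to [b]. /k/ is a voiceless obstruent between vowels /a/ and /o/, so it voices to [g]. /f/ is a voiceless obstruent between vowels /e/ and /a/, so it voices to [v]. → [zebualeagoigmevaf].
/uklezjixnabume/: the rule's environment is not met; surfaces unchanged as [uklezjixnabume].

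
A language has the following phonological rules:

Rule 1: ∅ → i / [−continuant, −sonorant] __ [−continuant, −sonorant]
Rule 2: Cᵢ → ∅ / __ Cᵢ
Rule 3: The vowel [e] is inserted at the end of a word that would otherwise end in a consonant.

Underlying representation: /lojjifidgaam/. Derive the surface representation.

lojifidigaame

Rule 1 (stop-cluster i-epenthesis): /d/ and /g/ form a stop–stop cluster, so [i] is inserted between them. /lojjifidgaam/ → lojjifidigaam.
Rule 2 (degemination): /jj/ is a geminate; the first /j/ deletes. /lojjifidigaam/ → lojifidigaam.
Rule 3 (final e-epenthesis): the form ends in the consonant /m/, so [e] is inserted word-finally. /lojifidigaam/ → lojifidigaame.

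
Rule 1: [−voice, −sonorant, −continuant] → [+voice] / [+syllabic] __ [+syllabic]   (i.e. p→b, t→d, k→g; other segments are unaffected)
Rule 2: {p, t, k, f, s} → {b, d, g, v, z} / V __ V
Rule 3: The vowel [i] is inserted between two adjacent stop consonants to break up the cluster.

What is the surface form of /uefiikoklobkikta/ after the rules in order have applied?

Rule 1 (intervocalic voicing): /k/ is a voiceless stop between vowels /i/ and /o/, so it voices to [g]. /uefiikoklobkikta/ → uefiigoklobkikta.
Rule 2 (intervocalic voicing): /f/ is a voiceless obstruent between vowels /e/ and /i/, so it voices to [v]. /uefiigoklobkikta/ → ueviigoklobkikta.
Rule 3 (stop-cluster i-epenthesis): /b/ and /k/ form a stop–stop cluster, so [i] is inserted between them. /k/ and /t/ form a stop–stop cluster, so [i] is inserted between them. /ueviigoklobkikta/ → ueviigoklobikikita.

ueviigoklobikikita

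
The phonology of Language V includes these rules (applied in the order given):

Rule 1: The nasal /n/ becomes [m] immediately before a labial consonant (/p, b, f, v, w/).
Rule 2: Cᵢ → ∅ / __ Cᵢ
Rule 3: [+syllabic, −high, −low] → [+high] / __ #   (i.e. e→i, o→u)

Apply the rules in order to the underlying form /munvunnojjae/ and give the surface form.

Rule 1 (nasal place assimilation): /n/ precedes the labial consonant /v/, so it assimilates in place to [m]. /munvunnojjae/ → mumvunnojjae.
Rule 2 (degemination): /nn/ is a geminate; the first /n/ deletes. /jj/ is a geminate; the first /j/ deletes. /mumvunnojjae/ → mumvunojae.
Rule 3 (final vowel raising): /e/ is a mid vowel in word-final position, so it raises to [i]. /mumvunojae/ → mumvunojai.

mumvunojai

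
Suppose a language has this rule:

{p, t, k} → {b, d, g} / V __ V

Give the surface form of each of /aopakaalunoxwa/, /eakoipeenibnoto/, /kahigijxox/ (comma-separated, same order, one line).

aobagaalunoxwa, eagoibeenibnodo, kahigijxox

/aopakaalunoxwa/: /p/ is a voiceless stop between vowels /o/ and /a/, so it voices to [b]. /k/ is a voiceless stop between vowels /a/ and /a/, so it voices to [g]. → [aobagaalunoxwa].
/eakoipeenibnoto/: /k/ is a voiceless stop between vowels /a/ and /o/, so it voices to [g]. /p/ is a voiceless stop between vowels /i/ and /e/, so it voices to [b]. /t/ is a voiceless stop between vowels /o/ and /o/, so it voices to [d]. → [eagoibeenibnodo].
/kahigijxox/: the rule's environment is not met; surfaces unchanged as [kahigijxox].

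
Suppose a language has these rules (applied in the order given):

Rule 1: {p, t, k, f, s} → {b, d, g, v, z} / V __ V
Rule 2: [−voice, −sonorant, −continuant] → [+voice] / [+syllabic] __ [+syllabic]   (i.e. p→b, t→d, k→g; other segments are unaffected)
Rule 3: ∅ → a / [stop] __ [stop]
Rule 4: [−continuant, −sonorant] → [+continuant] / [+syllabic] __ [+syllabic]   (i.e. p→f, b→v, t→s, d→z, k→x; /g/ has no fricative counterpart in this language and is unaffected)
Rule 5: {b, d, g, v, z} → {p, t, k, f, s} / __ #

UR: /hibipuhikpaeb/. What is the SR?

Rule 1 (intervocalic voicing): /p/ is a voiceless obstruent between vowels /i/ and /u/, so it voices to [b]. /hibipuhikpaeb/ → hibibuhikpaeb.
Rule 2 (intervocalic voicing): no segment meets the environment; /hibibuhikpaeb/ is unchanged.
Rule 3 (stop-cluster a-epenthesis): /k/ and /p/ form a stop–stop cluster, so [a] is inserted between them. /hibibuhikpaeb/ → hibibuhikapaeb.
Rule 4 (intervocalic spirantization): /b/ is a stop between vowels /i/ and /i/, so it spirantizes to the fricative [v]. /b/ is a stop between vowels /i/ and /u/, so it spirantizes to the fricative [v]. /k/ is a stop between vowels /i/ and /a/, so it spirantizes to the fricative [x]. /p/ is a stop between vowels /a/ and /a/, so it spirantizes to the fricative [f]. /hibibuhikapaeb/ → hivivuhixafaeb.
Rule 5 (final devoicing): /b/ is a voiced obstruent in word-final position, so it devoices to [p]. /hivivuhixafaeb/ → hivivuhixafaep.

hivivuhixafaep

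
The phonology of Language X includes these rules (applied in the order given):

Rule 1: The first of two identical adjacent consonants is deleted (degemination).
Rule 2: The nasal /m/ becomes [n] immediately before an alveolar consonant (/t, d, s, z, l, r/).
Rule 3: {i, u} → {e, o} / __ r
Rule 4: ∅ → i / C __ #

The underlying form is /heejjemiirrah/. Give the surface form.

Rule 1 (degemination): /jj/ is a geminate; the first /j/ deletes. /rr/ is a geminate; the first /r/ deletes. /heejjemiirrah/ → heejemiirah.
Rule 2 (nasal place assimilation): no segment meets the environment; /heejemiirah/ is unchanged.
Rule 3 (pre-rhotic lowering): /i/ is a high vowel immediately before /r/, so it lowers to [e]. /heejemiirah/ → heejemierah.
Rule 4 (final i-epenthesis): the form ends in the consonant /h/, so [i] is inserted word-finally. /heejemierah/ → heejemierahi.

heejemierahi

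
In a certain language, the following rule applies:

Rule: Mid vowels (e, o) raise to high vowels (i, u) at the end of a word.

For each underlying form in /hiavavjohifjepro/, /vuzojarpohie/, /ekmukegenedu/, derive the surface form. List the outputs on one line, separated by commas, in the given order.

/hiavavjohifjepro/: /o/ is a mid vowel in word-final position, so it raises to [u]. → [hiavavjohifjepru].
/vuzojarpohie/: /e/ is a mid vowel in word-final position, so it raises to [i]. → [vuzojarpohii].
/ekmukegenedu/: the rule's environment is not met; surfaces unchanged as [ekmukegenedu].

hiavavjohifjepru, vuzojarpohii, ekmukegenedu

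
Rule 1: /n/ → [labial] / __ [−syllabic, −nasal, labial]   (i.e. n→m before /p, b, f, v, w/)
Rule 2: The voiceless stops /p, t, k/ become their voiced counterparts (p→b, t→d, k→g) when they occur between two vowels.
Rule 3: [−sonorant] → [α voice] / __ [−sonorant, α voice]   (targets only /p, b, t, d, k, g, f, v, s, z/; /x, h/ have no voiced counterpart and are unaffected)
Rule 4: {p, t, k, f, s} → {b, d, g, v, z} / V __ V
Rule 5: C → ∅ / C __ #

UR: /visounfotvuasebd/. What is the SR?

vizoumfodvuazeb

Rule 1 (nasal place assimilation): /n/ precedes the labial consonant /f/, so it assimilates in place to [m]. /visounfotvuasebd/ → visoumfotvuasebd.
Rule 2 (intervocalic voicing): no segment meets the environment; /visoumfotvuasebd/ is unchanged.
Rule 3 (regressive voicing assimilation): /t/ precedes the voiced obstruent /v/, so it voices to [d] by assimilation. /visoumfotvuasebd/ → visoumfodvuasebd.
Rule 4 (intervocalic voicing): /s/ is a voiceless obstruent between vowels /i/ and /o/, so it voices to [z]. /s/ is a voiceless obstruent between vowels /a/ and /e/, so it voices to [z]. /visoumfodvuasebd/ → vizoumfodvuazebd.
Rule 5 (final cluster simplification): /d/ is the second consonant of a word-final cluster /bd/, so it deletes. /vizoumfodvuazebd/ → vizoumfodvuazeb.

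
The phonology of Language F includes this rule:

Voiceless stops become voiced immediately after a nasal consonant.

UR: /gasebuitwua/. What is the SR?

gasebuitwua

No segment of /gasebuitwua/ meets the structural description of the rule, so the form surfaces unchanged.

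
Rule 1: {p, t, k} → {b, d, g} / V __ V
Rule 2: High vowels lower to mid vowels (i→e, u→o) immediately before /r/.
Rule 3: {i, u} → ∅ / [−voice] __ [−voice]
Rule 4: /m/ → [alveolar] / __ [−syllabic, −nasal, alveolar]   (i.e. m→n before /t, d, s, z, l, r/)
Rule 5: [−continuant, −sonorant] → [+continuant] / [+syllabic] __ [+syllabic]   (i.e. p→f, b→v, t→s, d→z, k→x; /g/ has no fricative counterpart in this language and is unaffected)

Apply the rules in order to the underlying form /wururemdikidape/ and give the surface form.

Rule 1 (intervocalic voicing): /k/ is a voiceless stop between vowels /i/ and /i/, so it voices to [g]. /p/ is a voiceless stop between vowels /a/ and /e/, so it voices to [b]. /wururemdikidape/ → wururemdigidabe.
Rule 2 (pre-rhotic lowering): /u/ is a high vowel immediately before /r/, so it lowers to [o]. /u/ is a high vowel immediately before /r/, so it lowers to [o]. /wururemdigidabe/ → wororemdigidabe.
Rule 3 (high vowel syncope): no segment meets the environment; /wororemdigidabe/ is unchanged.
Rule 4 (nasal place assimilation): /m/ precedes the alveolar consonant /d/, so it assimilates in place to [n]. /wororemdigidabe/ → wororendigidabe.
Rule 5 (intervocalic spirantization): /d/ is a stop between vowels /i/ and /a/, so it spirantizes to the fricative [z]. /b/ is a stop between vowels /a/ and /e/, so it spirantizes to the fricative [v]. /wororendigidabe/ → wororendigizave.

wororendigizave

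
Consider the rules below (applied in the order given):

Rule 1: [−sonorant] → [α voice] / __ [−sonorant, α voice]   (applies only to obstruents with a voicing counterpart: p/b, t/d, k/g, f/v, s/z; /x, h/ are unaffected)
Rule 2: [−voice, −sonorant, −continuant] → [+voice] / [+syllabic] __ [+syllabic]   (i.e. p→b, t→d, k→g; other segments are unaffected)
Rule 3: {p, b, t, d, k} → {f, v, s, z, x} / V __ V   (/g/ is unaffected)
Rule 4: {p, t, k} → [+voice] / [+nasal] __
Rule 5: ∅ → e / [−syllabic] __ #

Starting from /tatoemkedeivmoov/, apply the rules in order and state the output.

tazoemgezeivmoove

Rule 1 (regressive voicing assimilation): no segment meets the environment; /tatoemkedeivmoov/ is unchanged.
Rule 2 (intervocalic voicing): /t/ is a voiceless stop between vowels /a/ and /o/, so it voices to [d]. /tatoemkedeivmoov/ → tadoemkedeivmoov.
Rule 3 (intervocalic spirantization): /d/ is a stop between vowels /a/ and /o/, so it spirantizes to the fricative [z]. /d/ is a stop between vowels /e/ and /e/, so it spirantizes to the fricative [z]. /tadoemkedeivmoov/ → tazoemkezeivmoov.
Rule 4 (post-nasal voicing): /k/ is a voiceless stop immediately after the nasal /m/, so it voices to [g]. /tazoemkezeivmoov/ → tazoemgezeivmoov.
Rule 5 (final e-epenthesis): the form ends in the consonant /v/, so [e] is inserted word-finally. /tazoemgezeivmoov/ → tazoemgezeivmoove.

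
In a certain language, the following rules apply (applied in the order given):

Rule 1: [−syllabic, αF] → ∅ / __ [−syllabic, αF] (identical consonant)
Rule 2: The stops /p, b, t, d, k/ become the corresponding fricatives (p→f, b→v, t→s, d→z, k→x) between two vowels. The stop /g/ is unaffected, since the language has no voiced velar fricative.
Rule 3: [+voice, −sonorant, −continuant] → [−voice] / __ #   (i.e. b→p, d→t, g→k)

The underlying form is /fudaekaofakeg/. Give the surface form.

Rule 1 (degemination): no segment meets the environment; /fudaekaofakeg/ is unchanged.
Rule 2 (intervocalic spirantization): /d/ is a stop between vowels /u/ and /a/, so it spirantizes to the fricative [z]. /k/ is a stop between vowels /e/ and /a/, so it spirantizes to the fricative [x]. /k/ is a stop between vowels /a/ and /e/, so it spirantizes to the fricative [x]. /fudaekaofakeg/ → fuzaexaofaxeg.
Rule 3 (final devoicing): /g/ is a voiced stop in word-final position, so it devoices to [k]. /fuzaexaofaxeg/ → fuzaexaofaxek.

fuzaexaofaxek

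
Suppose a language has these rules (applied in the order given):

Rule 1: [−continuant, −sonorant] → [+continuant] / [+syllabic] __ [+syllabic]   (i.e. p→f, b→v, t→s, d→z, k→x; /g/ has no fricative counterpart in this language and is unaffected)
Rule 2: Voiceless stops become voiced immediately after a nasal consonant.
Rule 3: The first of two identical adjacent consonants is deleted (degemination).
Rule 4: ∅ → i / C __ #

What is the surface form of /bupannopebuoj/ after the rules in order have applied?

Rule 1 (intervocalic spirantization): /p/ is a stop between vowels /u/ and /a/, so it spirantizes to the fricative [f]. /p/ is a stop between vowels /o/ and /e/, so it spirantizes to the fricative [f]. /b/ is a stop between vowels /e/ and /u/, so it spirantizes to the fricative [v]. /bupannopebuoj/ → bufannofevuoj.
Rule 2 (post-nasal voicing): no segment meets the environment; /bufannofevuoj/ is unchanged.
Rule 3 (degemination): /nn/ is a geminate; the first /n/ deletes. /bufannofevuoj/ → bufanofevuoj.
Rule 4 (final i-epenthesis): the form ends in the consonant /j/, so [i] is inserted word-finally. /bufanofevuoj/ → bufanofevuoji.

bufanofevuoji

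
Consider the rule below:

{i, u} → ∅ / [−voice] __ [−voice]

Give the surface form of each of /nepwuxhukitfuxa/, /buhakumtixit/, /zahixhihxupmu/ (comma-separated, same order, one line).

nepwuxhktfxa, buhakumtxt, zahxhhxpmu

/nepwuxhukitfuxa/: /u/ is a high vowel flanked by voiceless consonants /h/ and /k/, so it deletes. /i/ is a high vowel flanked by voiceless consonants /k/ and /t/, so it deletes. /u/ is a high vowel flanked by voiceless consonants /f/ and /x/, so it deletes. → [nepwuxhktfxa].
/buhakumtixit/: /i/ is a high vowel flanked by voiceless consonants /t/ and /x/, so it deletes. /i/ is a high vowel flanked by voiceless consonants /x/ and /t/, so it deletes. → [buhakumtxt].
/zahixhihxupmu/: /i/ is a high vowel flanked by voiceless consonants /h/ and /x/, so it deletes. /i/ is a high vowel flanked by voiceless consonants /h/ and /h/, so it deletes. /u/ is a high vowel flanked by voiceless consonants /x/ and /p/, so it deletes. → [zahxhhxpmu].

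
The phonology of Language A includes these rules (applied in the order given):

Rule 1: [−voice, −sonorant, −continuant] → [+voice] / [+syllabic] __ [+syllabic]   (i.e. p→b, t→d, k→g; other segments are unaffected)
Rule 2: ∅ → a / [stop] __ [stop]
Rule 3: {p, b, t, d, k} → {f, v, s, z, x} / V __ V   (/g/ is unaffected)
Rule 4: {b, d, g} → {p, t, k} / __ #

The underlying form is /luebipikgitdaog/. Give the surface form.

luevivixagisazaok

Rule 1 (intervocalic voicing): /p/ is a voiceless stop between vowels /i/ and /i/, so it voices to [b]. /luebipikgitdaog/ → luebibikgitdaog.
Rule 2 (stop-cluster a-epenthesis): /k/ and /g/ form a stop–stop cluster, so [a] is inserted between them. /t/ and /d/ form a stop–stop cluster, so [a] is inserted between them. /luebibikgitdaog/ → luebibikagitadaog.
Rule 3 (intervocalic spirantization): /b/ is a stop between vowels /e/ and /i/, so it spirantizes to the fricative [v]. /b/ is a stop between vowels /i/ and /i/, so it spirantizes to the fricative [v]. /k/ is a stop between vowels /i/ and /a/, so it spirantizes to the fricative [x]. /t/ is a stop between vowels /i/ and /a/, so it spirantizes to the fricative [s]. /d/ is a stop between vowels /a/ and /a/, so it spirantizes to the fricative [z]. /luebibikagitadaog/ → luevivixagisazaog.
Rule 4 (final devoicing): /g/ is a voiced stop in word-final position, so it devoices to [k]. /luevivixagisazaog/ → luevivixagisazaok.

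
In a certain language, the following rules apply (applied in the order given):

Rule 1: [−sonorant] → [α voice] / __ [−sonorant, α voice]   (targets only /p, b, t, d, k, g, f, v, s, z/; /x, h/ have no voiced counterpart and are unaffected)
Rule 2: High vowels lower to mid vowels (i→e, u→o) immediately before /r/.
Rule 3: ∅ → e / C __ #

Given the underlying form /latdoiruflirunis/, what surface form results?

Rule 1 (regressive voicing assimilation): /t/ precedes the voiced obstruent /d/, so it voices to [d] by assimilation. /latdoiruflirunis/ → laddoiruflirunis.
Rule 2 (pre-rhotic lowering): /i/ is a high vowel immediately before /r/, so it lowers to [e]. /i/ is a high vowel immediately before /r/, so it lowers to [e]. /laddoiruflirunis/ → laddoeruflerunis.
Rule 3 (final e-epenthesis): the form ends in the consonant /s/, so [e] is inserted word-finally. /laddoeruflerunis/ → laddoeruflerunise.

laddoeruflerunise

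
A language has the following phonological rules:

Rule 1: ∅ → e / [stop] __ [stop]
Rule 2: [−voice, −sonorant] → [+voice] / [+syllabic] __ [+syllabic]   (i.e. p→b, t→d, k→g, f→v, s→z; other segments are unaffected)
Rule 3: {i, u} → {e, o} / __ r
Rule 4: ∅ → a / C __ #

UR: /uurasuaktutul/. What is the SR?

Rule 1 (stop-cluster e-epenthesis): /k/ and /t/ form a stop–stop cluster, so [e] is inserted between them. /uurasuaktutul/ → uurasuaketutul.
Rule 2 (intervocalic voicing): /s/ is a voiceless obstruent between vowels /a/ and /u/, so it voices to [z]. /k/ is a voiceless obstruent between vowels /a/ and /e/, so it voices to [g]. /t/ is a voiceless obstruent between vowels /e/ and /u/, so it voices to [d]. /t/ is a voiceless obstruent between vowels /u/ and /u/, so it voices to [d]. /uurasuaketutul/ → uurazuagedudul.
Rule 3 (pre-rhotic lowering): /u/ is a high vowel immediately before /r/, so it lowers to [o]. /uurazuagedudul/ → uorazuagedudul.
Rule 4 (final a-epenthesis): the form ends in the consonant /l/, so [a] is inserted word-finally. /uorazuagedudul/ → uorazuagedudula.

uorazuagedudula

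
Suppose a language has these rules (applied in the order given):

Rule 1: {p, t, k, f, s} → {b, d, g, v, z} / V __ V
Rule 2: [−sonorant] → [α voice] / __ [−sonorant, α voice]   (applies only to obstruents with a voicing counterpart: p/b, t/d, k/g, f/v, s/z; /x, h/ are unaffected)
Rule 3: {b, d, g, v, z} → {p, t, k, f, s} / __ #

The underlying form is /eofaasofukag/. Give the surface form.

eovaazovugak

Rule 1 (intervocalic voicing): /f/ is a voiceless obstruent between vowels /o/ and /a/, so it voices to [v]. /s/ is a voiceless obstruent between vowels /a/ and /o/, so it voices to [z]. /f/ is a voiceless obstruent between vowels /o/ and /u/, so it voices to [v]. /k/ is a voiceless obstruent between vowels /u/ and /a/, so it voices to [g]. /eofaasofukag/ → eovaazovugag.
Rule 2 (regressive voicing assimilation): no segment meets the environment; /eovaazovugag/ is unchanged.
Rule 3 (final devoicing): /g/ is a voiced obstruent in word-final position, so it devoices to [k]. /eovaazovugag/ → eovaazovugak.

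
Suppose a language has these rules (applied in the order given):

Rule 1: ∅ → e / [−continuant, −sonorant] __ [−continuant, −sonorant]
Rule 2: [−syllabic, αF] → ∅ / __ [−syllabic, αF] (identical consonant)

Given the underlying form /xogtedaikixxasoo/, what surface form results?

Rule 1 (stop-cluster e-epenthesis): /g/ and /t/ form a stop–stop cluster, so [e] is inserted between them. /xogtedaikixxasoo/ → xogetedaikixxasoo.
Rule 2 (degemination): /xx/ is a geminate; the first /x/ deletes. /xogetedaikixxasoo/ → xogetedaikixasoo.

xogetedaikixasoo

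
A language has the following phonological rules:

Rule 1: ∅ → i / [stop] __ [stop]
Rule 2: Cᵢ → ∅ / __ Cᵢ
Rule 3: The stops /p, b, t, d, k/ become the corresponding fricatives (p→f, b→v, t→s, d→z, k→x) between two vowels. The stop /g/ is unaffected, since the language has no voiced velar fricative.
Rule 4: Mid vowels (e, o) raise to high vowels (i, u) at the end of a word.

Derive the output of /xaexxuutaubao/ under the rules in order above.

Rule 1 (stop-cluster i-epenthesis): no segment meets the environment; /xaexxuutaubao/ is unchanged.
Rule 2 (degemination): /xx/ is a geminate; the first /x/ deletes. /xaexxuutaubao/ → xaexuutaubao.
Rule 3 (intervocalic spirantization): /t/ is a stop between vowels /u/ and /a/, so it spirantizes to the fricative [s]. /b/ is a stop between vowels /u/ and /a/, so it spirantizes to the fricative [v]. /xaexuutaubao/ → xaexuusauvao.
Rule 4 (final vowel raising): /o/ is a mid vowel in word-final position, so it raises to [u]. /xaexuusauvao/ → xaexuusauvau.

xaexuusauvau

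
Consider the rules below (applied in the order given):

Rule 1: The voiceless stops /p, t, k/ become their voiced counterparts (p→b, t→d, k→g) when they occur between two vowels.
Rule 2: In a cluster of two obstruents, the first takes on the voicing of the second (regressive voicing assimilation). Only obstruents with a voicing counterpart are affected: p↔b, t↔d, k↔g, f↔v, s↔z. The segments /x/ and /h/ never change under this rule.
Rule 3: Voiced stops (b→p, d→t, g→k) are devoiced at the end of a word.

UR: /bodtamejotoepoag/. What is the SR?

bottamejodoeboak

Rule 1 (intervocalic voicing): /t/ is a voiceless stop between vowels /o/ and /o/, so it voices to [d]. /p/ is a voiceless stop between vowels /e/ and /o/, so it voices to [b]. /bodtamejotoepoag/ → bodtamejodoeboag.
Rule 2 (regressive voicing assimilation): /d/ precedes the voiceless obstruent /t/, so it devoices to [t] by assimilation. /bodtamejodoeboag/ → bottamejodoeboag.
Rule 3 (final devoicing): /g/ is a voiced stop in word-final position, so it devoices to [k]. /bottamejodoeboag/ → bottamejodoeboak.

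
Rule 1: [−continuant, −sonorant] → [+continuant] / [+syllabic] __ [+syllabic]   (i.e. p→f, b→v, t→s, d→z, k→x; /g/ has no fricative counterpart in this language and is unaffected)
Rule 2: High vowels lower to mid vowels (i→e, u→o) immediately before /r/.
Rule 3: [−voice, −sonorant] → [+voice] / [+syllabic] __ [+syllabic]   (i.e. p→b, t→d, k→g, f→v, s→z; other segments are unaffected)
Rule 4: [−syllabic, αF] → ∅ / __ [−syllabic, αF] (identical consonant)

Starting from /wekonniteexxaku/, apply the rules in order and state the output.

wexonizeexaxu

Rule 1 (intervocalic spirantization): /k/ is a stop between vowels /e/ and /o/, so it spirantizes to the fricative [x]. /t/ is a stop between vowels /i/ and /e/, so it spirantizes to the fricative [s]. /k/ is a stop between vowels /a/ and /u/, so it spirantizes to the fricative [x]. /wekonniteexxaku/ → wexonniseexxaxu.
Rule 2 (pre-rhotic lowering): no segment meets the environment; /wexonniseexxaxu/ is unchanged.
Rule 3 (intervocalic voicing): /s/ is a voiceless obstruent between vowels /i/ and /e/, so it voices to [z]. /wexonniseexxaxu/ → wexonnizeexxaxu.
Rule 4 (degemination): /nn/ is a geminate; the first /n/ deletes. /xx/ is a geminate; the first /x/ deletes. /wexonnizeexxaxu/ → wexonizeexaxu.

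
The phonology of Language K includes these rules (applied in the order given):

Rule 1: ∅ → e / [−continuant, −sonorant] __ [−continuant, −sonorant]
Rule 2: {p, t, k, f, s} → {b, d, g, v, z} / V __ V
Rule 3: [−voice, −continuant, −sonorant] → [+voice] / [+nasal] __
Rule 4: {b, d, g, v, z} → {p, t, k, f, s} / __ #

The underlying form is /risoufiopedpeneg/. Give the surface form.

Rule 1 (stop-cluster e-epenthesis): /d/ and /p/ form a stop–stop cluster, so [e] is inserted between them. /risoufiopedpeneg/ → risoufiopedepeneg.
Rule 2 (intervocalic voicing): /s/ is a voiceless obstruent between vowels /i/ and /o/, so it voices to [z]. /f/ is a voiceless obstruent between vowels /u/ and /i/, so it voices to [v]. /p/ is a voiceless obstruent between vowels /o/ and /e/, so it voices to [b]. /p/ is a voiceless obstruent between vowels /e/ and /e/, so it voices to [b]. /risoufiopedepeneg/ → rizouviobedebeneg.
Rule 3 (post-nasal voicing): no segment meets the environment; /rizouviobedebeneg/ is unchanged.
Rule 4 (final devoicing): /g/ is a voiced obstruent in word-final position, so it devoices to [k]. /rizouviobedebeneg/ → rizouviobedebenek.

rizouviobedebenek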